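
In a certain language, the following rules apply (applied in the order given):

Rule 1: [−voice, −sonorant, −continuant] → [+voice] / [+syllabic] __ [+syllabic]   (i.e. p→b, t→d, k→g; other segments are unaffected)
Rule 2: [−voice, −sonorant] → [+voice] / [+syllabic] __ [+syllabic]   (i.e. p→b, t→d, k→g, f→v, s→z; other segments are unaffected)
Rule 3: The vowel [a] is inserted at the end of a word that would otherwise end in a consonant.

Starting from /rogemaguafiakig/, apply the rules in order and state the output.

Rule 1 (intervocalic voicing): /k/ is a voiceless stop between vowels /a/ and /i/, so it voices to [g]. /rogemaguafiakig/ → rogemaguafiagig.
Rule 2 (intervocalic voicing): /f/ is a voiceless obstruent between vowels /a/ and /i/, so it voices to [v]. /rogemaguafiagig/ → rogemaguaviagig.
Rule 3 (final a-epenthesis): the form ends in the consonant /g/, so [a] is inserted word-finally. /rogemaguaviagig/ → rogemaguaviagiga.

rogemaguaviagiga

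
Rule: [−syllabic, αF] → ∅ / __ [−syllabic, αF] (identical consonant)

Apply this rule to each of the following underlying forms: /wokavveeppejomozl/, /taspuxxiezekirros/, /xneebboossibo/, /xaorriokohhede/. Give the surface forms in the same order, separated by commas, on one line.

/wokavveeppejomozl/: /vv/ is a geminate; the first /v/ deletes. /pp/ is a geminate; the first /p/ deletes. → [wokaveepejomozl].
/taspuxxiezekirros/: /xx/ is a geminate; the first /x/ deletes. /rr/ is a geminate; the first /r/ deletes. → [taspuxiezekiros].
/xneebboossibo/: /bb/ is a geminate; the first /b/ deletes. /ss/ is a geminate; the first /s/ deletes. → [xneeboosibo].
/xaorriokohhede/: /rr/ is a geminate; the first /r/ deletes. /hh/ is a geminate; the first /h/ deletes. → [xaoriokohede].

wokaveepejomozl, taspuxiezekiros, xneeboosibo, xaoriokohede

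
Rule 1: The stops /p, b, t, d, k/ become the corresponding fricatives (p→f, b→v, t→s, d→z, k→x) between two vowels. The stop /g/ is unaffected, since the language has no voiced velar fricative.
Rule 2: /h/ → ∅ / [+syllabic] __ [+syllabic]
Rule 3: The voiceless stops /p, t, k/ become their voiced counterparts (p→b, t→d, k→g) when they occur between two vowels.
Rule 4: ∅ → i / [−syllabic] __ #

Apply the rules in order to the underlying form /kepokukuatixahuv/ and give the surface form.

Rule 1 (intervocalic spirantization): /p/ is a stop between vowels /e/ and /o/, so it spirantizes to the fricative [f]. /k/ is a stop between vowels /o/ and /u/, so it spirantizes to the fricative [x]. /k/ is a stop between vowels /u/ and /u/, so it spirantizes to the fricative [x]. /t/ is a stop between vowels /a/ and /i/, so it spirantizes to the fricative [s]. /kepokukuatixahuv/ → kefoxuxuasixahuv.
Rule 2 (intervocalic h-deletion): /h/ occurs between vowels /a/ and /u/, so it deletes. /kefoxuxuasixahuv/ → kefoxuxuasixauv.
Rule 3 (intervocalic voicing): no segment meets the environment; /kefoxuxuasixauv/ is unchanged.
Rule 4 (final i-epenthesis): the form ends in the consonant /v/, so [i] is inserted word-finally. /kefoxuxuasixauv/ → kefoxuxuasixauvi.

kefoxuxuasixauvi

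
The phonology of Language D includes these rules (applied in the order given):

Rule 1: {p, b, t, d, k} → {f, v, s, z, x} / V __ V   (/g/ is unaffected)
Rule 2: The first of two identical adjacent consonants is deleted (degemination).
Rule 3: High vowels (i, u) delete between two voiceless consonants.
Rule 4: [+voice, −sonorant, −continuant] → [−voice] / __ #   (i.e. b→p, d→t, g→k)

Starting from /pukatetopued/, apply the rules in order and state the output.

pxasesofuet

Rule 1 (intervocalic spirantization): /k/ is a stop between vowels /u/ and /a/, so it spirantizes to the fricative [x]. /t/ is a stop between vowels /a/ and /e/, so it spirantizes to the fricative [s]. /t/ is a stop between vowels /e/ and /o/, so it spirantizes to the fricative [s]. /p/ is a stop between vowels /o/ and /u/, so it spirantizes to the fricative [f]. /pukatetopued/ → puxasesofued.
Rule 2 (degemination): no segment meets the environment; /puxasesofued/ is unchanged.
Rule 3 (high vowel syncope): /u/ is a high vowel flanked by voiceless consonants /p/ and /x/, so it deletes. /puxasesofued/ → pxasesofued.
Rule 4 (final devoicing): /d/ is a voiced stop in word-final position, so it devoices to [t]. /pxasesofued/ → pxasesofuet.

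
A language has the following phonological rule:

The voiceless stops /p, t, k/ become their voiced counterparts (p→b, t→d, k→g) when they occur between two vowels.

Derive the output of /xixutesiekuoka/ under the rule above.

xixudesieguoga

/t/ is a voiceless stop between vowels /u/ and /e/, so it voices to [d].
/k/ is a voiceless stop between vowels /e/ and /u/, so it voices to [g].
/k/ is a voiceless stop between vowels /o/ and /a/, so it voices to [g].
Surface form: [xixudesieguoga].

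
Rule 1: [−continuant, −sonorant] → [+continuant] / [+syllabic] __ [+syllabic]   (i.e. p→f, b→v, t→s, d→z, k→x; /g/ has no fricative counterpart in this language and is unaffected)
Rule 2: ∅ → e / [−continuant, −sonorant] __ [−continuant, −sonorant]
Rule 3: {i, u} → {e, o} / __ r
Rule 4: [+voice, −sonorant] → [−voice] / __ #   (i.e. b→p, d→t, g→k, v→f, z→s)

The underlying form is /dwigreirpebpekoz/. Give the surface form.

Rule 1 (intervocalic spirantization): /k/ is a stop between vowels /e/ and /o/, so it spirantizes to the fricative [x]. /dwigreirpebpekoz/ → dwigreirpebpexoz.
Rule 2 (stop-cluster e-epenthesis): /b/ and /p/ form a stop–stop cluster, so [e] is inserted between them. /dwigreirpebpexoz/ → dwigreirpebepexoz.
Rule 3 (pre-rhotic lowering): /i/ is a high vowel immediately before /r/, so it lowers to [e]. /dwigreirpebepexoz/ → dwigreerpebepexoz.
Rule 4 (final devoicing): /z/ is a voiced obstruent in word-final position, so it devoices to [s]. /dwigreerpebepexoz/ → dwigreerpebepexos.

dwigreerpebepexos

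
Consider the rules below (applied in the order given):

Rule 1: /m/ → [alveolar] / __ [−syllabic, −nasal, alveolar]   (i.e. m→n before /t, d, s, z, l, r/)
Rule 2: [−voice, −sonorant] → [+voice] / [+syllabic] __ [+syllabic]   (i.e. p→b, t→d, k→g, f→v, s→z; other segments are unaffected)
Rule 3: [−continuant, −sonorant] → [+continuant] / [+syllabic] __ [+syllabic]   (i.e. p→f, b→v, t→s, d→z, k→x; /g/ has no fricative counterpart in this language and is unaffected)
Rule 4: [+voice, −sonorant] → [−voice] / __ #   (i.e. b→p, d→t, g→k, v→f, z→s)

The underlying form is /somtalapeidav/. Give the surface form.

Rule 1 (nasal place assimilation): /m/ precedes the alveolar consonant /t/, so it assimilates in place to [n]. /somtalapeidav/ → sontalapeidav.
Rule 2 (intervocalic voicing): /p/ is a voiceless obstruent between vowels /a/ and /e/, so it voices to [b]. /sontalapeidav/ → sontalabeidav.
Rule 3 (intervocalic spirantization): /b/ is a stop between vowels /a/ and /e/, so it spirantizes to the fricative [v]. /d/ is a stop between vowels /i/ and /a/, so it spirantizes to the fricative [z]. /sontalabeidav/ → sontalaveizav.
Rule 4 (final devoicing): /v/ is a voiced obstruent in word-final position, so it devoices to [f]. /sontalaveizav/ → sontalaveizaf.

sontalaveizaf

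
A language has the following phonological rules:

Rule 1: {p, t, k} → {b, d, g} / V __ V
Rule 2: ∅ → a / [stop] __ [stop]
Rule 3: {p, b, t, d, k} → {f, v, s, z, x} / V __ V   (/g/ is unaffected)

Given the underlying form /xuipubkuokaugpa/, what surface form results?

Rule 1 (intervocalic voicing): /p/ is a voiceless stop between vowels /i/ and /u/, so it voices to [b]. /k/ is a voiceless stop between vowels /o/ and /a/, so it voices to [g]. /xuipubkuokaugpa/ → xuibubkuogaugpa.
Rule 2 (stop-cluster a-epenthesis): /b/ and /k/ form a stop–stop cluster, so [a] is inserted between them. /g/ and /p/ form a stop–stop cluster, so [a] is inserted between them. /xuibubkuogaugpa/ → xuibubakuogaugapa.
Rule 3 (intervocalic spirantization): /b/ is a stop between vowels /i/ and /u/, so it spirantizes to the fricative [v]. /b/ is a stop between vowels /u/ and /a/, so it spirantizes to the fricative [v]. /k/ is a stop between vowels /a/ and /u/, so it spirantizes to the fricative [x]. /p/ is a stop between vowels /a/ and /a/, so it spirantizes to the fricative [f]. /xuibubakuogaugapa/ → xuivuvaxuogaugafa.

xuivuvaxuogaugafa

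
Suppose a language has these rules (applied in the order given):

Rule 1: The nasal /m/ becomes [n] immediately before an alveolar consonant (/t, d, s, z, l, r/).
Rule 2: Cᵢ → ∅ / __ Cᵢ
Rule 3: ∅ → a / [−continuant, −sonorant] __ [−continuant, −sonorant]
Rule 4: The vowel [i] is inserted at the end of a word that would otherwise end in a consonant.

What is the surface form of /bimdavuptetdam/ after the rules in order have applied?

bindavupatetadami

Rule 1 (nasal place assimilation): /m/ precedes the alveolar consonant /d/, so it assimilates in place to [n]. /bimdavuptetdam/ → bindavuptetdam.
Rule 2 (degemination): no segment meets the environment; /bindavuptetdam/ is unchanged.
Rule 3 (stop-cluster a-epenthesis): /p/ and /t/ form a stop–stop cluster, so [a] is inserted between them. /t/ and /d/ form a stop–stop cluster, so [a] is inserted between them. /bindavuptetdam/ → bindavupatetadam.
Rule 4 (final i-epenthesis): the form ends in the consonant /m/, so [i] is inserted word-finally. /bindavupatetadam/ → bindavupatetadami.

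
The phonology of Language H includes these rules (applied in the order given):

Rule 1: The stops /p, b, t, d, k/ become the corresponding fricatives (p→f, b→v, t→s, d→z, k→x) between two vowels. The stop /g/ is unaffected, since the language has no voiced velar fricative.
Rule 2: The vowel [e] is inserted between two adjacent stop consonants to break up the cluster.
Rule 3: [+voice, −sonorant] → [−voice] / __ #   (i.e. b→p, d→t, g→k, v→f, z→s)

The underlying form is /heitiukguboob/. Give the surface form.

heisiukeguvoop

Rule 1 (intervocalic spirantization): /t/ is a stop between vowels /i/ and /i/, so it spirantizes to the fricative [s]. /b/ is a stop between vowels /u/ and /o/, so it spirantizes to the fricative [v]. /heitiukguboob/ → heisiukguvoob.
Rule 2 (stop-cluster e-epenthesis): /k/ and /g/ form a stop–stop cluster, so [e] is inserted between them. /heisiukguvoob/ → heisiukeguvoob.
Rule 3 (final devoicing): /b/ is a voiced obstruent in word-final position, so it devoices to [p]. /heisiukeguvoob/ → heisiukeguvoop.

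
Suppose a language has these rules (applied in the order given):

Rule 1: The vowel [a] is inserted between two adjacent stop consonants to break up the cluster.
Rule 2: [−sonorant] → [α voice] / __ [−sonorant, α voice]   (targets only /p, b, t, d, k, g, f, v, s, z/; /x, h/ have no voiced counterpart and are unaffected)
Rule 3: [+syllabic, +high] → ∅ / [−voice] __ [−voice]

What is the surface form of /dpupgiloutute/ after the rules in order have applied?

Rule 1 (stop-cluster a-epenthesis): /d/ and /p/ form a stop–stop cluster, so [a] is inserted between them. /p/ and /g/ form a stop–stop cluster, so [a] is inserted between them. /dpupgiloutute/ → dapupagiloutute.
Rule 2 (regressive voicing assimilation): no segment meets the environment; /dapupagiloutute/ is unchanged.
Rule 3 (high vowel syncope): /u/ is a high vowel flanked by voiceless consonants /p/ and /p/, so it deletes. /u/ is a high vowel flanked by voiceless consonants /t/ and /t/, so it deletes. /dapupagiloutute/ → dappagiloutte.

dappagiloutte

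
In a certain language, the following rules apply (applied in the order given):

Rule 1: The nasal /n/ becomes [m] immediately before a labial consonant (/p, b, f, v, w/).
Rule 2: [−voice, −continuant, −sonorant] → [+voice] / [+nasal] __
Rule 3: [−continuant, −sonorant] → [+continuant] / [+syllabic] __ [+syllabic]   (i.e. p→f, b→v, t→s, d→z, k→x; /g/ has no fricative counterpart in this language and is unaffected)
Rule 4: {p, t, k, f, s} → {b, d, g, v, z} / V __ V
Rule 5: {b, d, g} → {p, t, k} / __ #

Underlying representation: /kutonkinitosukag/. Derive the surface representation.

kuzonginizozuxak

Rule 1 (nasal place assimilation): no segment meets the environment; /kutonkinitosukag/ is unchanged.
Rule 2 (post-nasal voicing): /k/ is a voiceless stop immediately after the nasal /n/, so it voices to [g]. /kutonkinitosukag/ → kutonginitosukag.
Rule 3 (intervocalic spirantization): /t/ is a stop between vowels /u/ and /o/, so it spirantizes to the fricative [s]. /t/ is a stop between vowels /i/ and /o/, so it spirantizes to the fricative [s]. /k/ is a stop between vowels /u/ and /a/, so it spirantizes to the fricative [x]. /kutonginitosukag/ → kusonginisosuxag.
Rule 4 (intervocalic voicing): /s/ is a voiceless obstruent between vowels /u/ and /o/, so it voices to [z]. /s/ is a voiceless obstruent between vowels /i/ and /o/, so it voices to [z]. /s/ is a voiceless obstruent between vowels /o/ and /u/, so it voices to [z]. /kusonginisosuxag/ → kuzonginizozuxag.
Rule 5 (final devoicing): /g/ is a voiced stop in word-final position, so it devoices to [k]. /kuzonginizozuxag/ → kuzonginizozuxak.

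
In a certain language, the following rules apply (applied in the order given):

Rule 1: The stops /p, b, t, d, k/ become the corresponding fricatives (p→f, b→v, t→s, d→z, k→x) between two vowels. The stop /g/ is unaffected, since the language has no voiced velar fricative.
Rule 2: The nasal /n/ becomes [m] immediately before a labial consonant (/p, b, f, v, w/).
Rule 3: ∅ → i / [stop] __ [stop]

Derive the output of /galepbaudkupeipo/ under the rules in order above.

Rule 1 (intervocalic spirantization): /p/ is a stop between vowels /u/ and /e/, so it spirantizes to the fricative [f]. /p/ is a stop between vowels /i/ and /o/, so it spirantizes to the fricative [f]. /galepbaudkupeipo/ → galepbaudkufeifo.
Rule 2 (nasal place assimilation): no segment meets the environment; /galepbaudkufeifo/ is unchanged.
Rule 3 (stop-cluster i-epenthesis): /p/ and /b/ form a stop–stop cluster, so [i] is inserted between them. /d/ and /k/ form a stop–stop cluster, so [i] is inserted between them. /galepbaudkufeifo/ → galepibaudikufeifo.

galepibaudikufeifo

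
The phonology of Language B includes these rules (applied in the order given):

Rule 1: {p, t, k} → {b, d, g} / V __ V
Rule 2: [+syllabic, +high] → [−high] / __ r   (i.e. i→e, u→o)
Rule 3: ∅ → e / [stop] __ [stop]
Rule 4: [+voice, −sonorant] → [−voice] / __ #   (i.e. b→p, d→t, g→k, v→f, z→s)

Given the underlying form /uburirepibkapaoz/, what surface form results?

Rule 1 (intervocalic voicing): /p/ is a voiceless stop between vowels /e/ and /i/, so it voices to [b]. /p/ is a voiceless stop between vowels /a/ and /a/, so it voices to [b]. /uburirepibkapaoz/ → uburirebibkabaoz.
Rule 2 (pre-rhotic lowering): /u/ is a high vowel immediately before /r/, so it lowers to [o]. /i/ is a high vowel immediately before /r/, so it lowers to [e]. /uburirebibkabaoz/ → uborerebibkabaoz.
Rule 3 (stop-cluster e-epenthesis): /b/ and /k/ form a stop–stop cluster, so [e] is inserted between them. /uborerebibkabaoz/ → uborerebibekabaoz.
Rule 4 (final devoicing): /z/ is a voiced obstruent in word-final position, so it devoices to [s]. /uborerebibekabaoz/ → uborerebibekabaos.

uborerebibekabaos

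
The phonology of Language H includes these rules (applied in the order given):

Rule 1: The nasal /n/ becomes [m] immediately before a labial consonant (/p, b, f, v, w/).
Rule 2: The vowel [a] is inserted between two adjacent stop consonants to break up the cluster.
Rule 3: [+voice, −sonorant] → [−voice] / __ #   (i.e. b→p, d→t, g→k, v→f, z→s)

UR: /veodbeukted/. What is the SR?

veodabeukatet

Rule 1 (nasal place assimilation): no segment meets the environment; /veodbeukted/ is unchanged.
Rule 2 (stop-cluster a-epenthesis): /d/ and /b/ form a stop–stop cluster, so [a] is inserted between them. /k/ and /t/ form a stop–stop cluster, so [a] is inserted between them. /veodbeukted/ → veodabeukated.
Rule 3 (final devoicing): /d/ is a voiced obstruent in word-final position, so it devoices to [t]. /veodabeukated/ → veodabeukatet.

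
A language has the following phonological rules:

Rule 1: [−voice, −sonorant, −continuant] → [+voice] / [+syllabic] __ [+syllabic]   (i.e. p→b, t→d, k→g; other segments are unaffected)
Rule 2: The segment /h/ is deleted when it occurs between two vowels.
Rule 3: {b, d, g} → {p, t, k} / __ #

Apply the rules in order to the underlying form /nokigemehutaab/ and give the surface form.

Rule 1 (intervocalic voicing): /k/ is a voiceless stop between vowels /o/ and /i/, so it voices to [g]. /t/ is a voiceless stop between vowels /u/ and /a/, so it voices to [d]. /nokigemehutaab/ → nogigemehudaab.
Rule 2 (intervocalic h-deletion): /h/ occurs between vowels /e/ and /u/, so it deletes. /nogigemehudaab/ → nogigemeudaab.
Rule 3 (final devoicing): /b/ is a voiced stop in word-final position, so it devoices to [p]. /nogigemeudaab/ → nogigemeudaap.

nogigemeudaap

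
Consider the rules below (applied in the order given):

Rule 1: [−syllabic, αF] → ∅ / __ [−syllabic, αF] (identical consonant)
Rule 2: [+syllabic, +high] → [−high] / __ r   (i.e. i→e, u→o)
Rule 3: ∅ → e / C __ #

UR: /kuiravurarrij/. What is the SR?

Rule 1 (degemination): /rr/ is a geminate; the first /r/ deletes. /kuiravurarrij/ → kuiravurarij.
Rule 2 (pre-rhotic lowering): /i/ is a high vowel immediately before /r/, so it lowers to [e]. /u/ is a high vowel immediately before /r/, so it lowers to [o]. /kuiravurarij/ → kueravorarij.
Rule 3 (final e-epenthesis): the form ends in the consonant /j/, so [e] is inserted word-finally. /kueravorarij/ → kueravorarije.

kueravorarije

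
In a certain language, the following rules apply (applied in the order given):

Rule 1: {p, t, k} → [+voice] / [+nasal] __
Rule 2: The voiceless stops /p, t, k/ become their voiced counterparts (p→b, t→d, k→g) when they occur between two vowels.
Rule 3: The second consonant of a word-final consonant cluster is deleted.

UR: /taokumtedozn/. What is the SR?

Rule 1 (post-nasal voicing): /t/ is a voiceless stop immediately after the nasal /m/, so it voices to [d]. /taokumtedozn/ → taokumdedozn.
Rule 2 (intervocalic voicing): /k/ is a voiceless stop between vowels /o/ and /u/, so it voices to [g]. /taokumdedozn/ → taogumdedozn.
Rule 3 (final cluster simplification): /n/ is the second consonant of a word-final cluster /zn/, so it deletes. /taogumdedozn/ → taogumdedoz.

taogumdedoz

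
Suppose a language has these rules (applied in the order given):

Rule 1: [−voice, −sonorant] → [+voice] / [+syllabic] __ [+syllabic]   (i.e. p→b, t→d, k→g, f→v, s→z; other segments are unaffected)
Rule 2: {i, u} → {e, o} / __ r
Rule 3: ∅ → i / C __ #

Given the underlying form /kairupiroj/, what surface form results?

Rule 1 (intervocalic voicing): /p/ is a voiceless obstruent between vowels /u/ and /i/, so it voices to [b]. /kairupiroj/ → kairubiroj.
Rule 2 (pre-rhotic lowering): /i/ is a high vowel immediately before /r/, so it lowers to [e]. /i/ is a high vowel immediately before /r/, so it lowers to [e]. /kairubiroj/ → kaeruberoj.
Rule 3 (final i-epenthesis): the form ends in the consonant /j/, so [i] is inserted word-finally. /kaeruberoj/ → kaeruberoji.

kaeruberoji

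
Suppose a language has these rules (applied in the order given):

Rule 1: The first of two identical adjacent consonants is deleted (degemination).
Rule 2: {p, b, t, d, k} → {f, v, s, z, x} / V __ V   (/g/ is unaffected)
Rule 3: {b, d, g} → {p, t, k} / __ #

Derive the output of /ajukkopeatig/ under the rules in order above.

ajuxofeasik

Rule 1 (degemination): /kk/ is a geminate; the first /k/ deletes. /ajukkopeatig/ → ajukopeatig.
Rule 2 (intervocalic spirantization): /k/ is a stop between vowels /u/ and /o/, so it spirantizes to the fricative [x]. /p/ is a stop between vowels /o/ and /e/, so it spirantizes to the fricative [f]. /t/ is a stop between vowels /a/ and /i/, so it spirantizes to the fricative [s]. /ajukopeatig/ → ajuxofeasig.
Rule 3 (final devoicing): /g/ is a voiced stop in word-final position, so it devoices to [k]. /ajuxofeasig/ → ajuxofeasik.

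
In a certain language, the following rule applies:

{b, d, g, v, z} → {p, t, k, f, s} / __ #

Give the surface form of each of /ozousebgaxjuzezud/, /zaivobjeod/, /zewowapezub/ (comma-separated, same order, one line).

/ozousebgaxjuzezud/: /d/ is a voiced obstruent in word-final position, so it devoices to [t]. → [ozousebgaxjuzezut].
/zaivobjeod/: /d/ is a voiced obstruent in word-final position, so it devoices to [t]. → [zaivobjeot].
/zewowapezub/: /b/ is a voiced obstruent in word-final position, so it devoices to [p]. → [zewowapezup].

ozousebgaxjuzezut, zaivobjeot, zewowapezup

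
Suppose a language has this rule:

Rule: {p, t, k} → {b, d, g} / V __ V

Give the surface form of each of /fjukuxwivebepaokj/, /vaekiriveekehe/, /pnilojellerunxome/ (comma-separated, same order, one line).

fjuguxwivebebaokj, vaegiriveegehe, pnilojellerunxome

/fjukuxwivebepaokj/: /k/ is a voiceless stop between vowels /u/ and /u/, so it voices to [g]. /p/ is a voiceless stop between vowels /e/ and /a/, so it voices to [b]. → [fjuguxwivebebaokj].
/vaekiriveekehe/: /k/ is a voiceless stop between vowels /e/ and /i/, so it voices to [g]. /k/ is a voiceless stop between vowels /e/ and /e/, so it voices to [g]. → [vaegiriveegehe].
/pnilojellerunxome/: the rule's environment is not met; surfaces unchanged as [pnilojellerunxome].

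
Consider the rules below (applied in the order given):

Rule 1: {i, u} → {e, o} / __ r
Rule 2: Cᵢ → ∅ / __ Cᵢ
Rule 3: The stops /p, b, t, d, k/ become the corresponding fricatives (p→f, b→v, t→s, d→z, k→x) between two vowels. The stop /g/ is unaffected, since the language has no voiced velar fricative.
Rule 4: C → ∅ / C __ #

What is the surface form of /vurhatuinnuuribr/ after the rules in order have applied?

Rule 1 (pre-rhotic lowering): /u/ is a high vowel immediately before /r/, so it lowers to [o]. /u/ is a high vowel immediately before /r/, so it lowers to [o]. /vurhatuinnuuribr/ → vorhatuinnuoribr.
Rule 2 (degemination): /nn/ is a geminate; the first /n/ deletes. /vorhatuinnuoribr/ → vorhatuinuoribr.
Rule 3 (intervocalic spirantization): /t/ is a stop between vowels /a/ and /u/, so it spirantizes to the fricative [s]. /vorhatuinuoribr/ → vorhasuinuoribr.
Rule 4 (final cluster simplification): /r/ is the second consonant of a word-final cluster /br/, so it deletes. /vorhasuinuoribr/ → vorhasuinuorib.

vorhasuinuorib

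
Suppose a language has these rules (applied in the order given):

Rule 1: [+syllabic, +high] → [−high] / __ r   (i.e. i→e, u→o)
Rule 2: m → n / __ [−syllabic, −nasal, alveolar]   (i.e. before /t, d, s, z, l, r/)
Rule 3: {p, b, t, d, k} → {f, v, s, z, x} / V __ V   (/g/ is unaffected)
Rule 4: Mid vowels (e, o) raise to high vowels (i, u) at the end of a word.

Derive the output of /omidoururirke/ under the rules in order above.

Rule 1 (pre-rhotic lowering): /u/ is a high vowel immediately before /r/, so it lowers to [o]. /u/ is a high vowel immediately before /r/, so it lowers to [o]. /i/ is a high vowel immediately before /r/, so it lowers to [e]. /omidoururirke/ → omidoororerke.
Rule 2 (nasal place assimilation): no segment meets the environment; /omidoororerke/ is unchanged.
Rule 3 (intervocalic spirantization): /d/ is a stop between vowels /i/ and /o/, so it spirantizes to the fricative [z]. /omidoororerke/ → omizoororerke.
Rule 4 (final vowel raising): /e/ is a mid vowel in word-final position, so it raises to [i]. /omizoororerke/ → omizoororerki.

omizoororerki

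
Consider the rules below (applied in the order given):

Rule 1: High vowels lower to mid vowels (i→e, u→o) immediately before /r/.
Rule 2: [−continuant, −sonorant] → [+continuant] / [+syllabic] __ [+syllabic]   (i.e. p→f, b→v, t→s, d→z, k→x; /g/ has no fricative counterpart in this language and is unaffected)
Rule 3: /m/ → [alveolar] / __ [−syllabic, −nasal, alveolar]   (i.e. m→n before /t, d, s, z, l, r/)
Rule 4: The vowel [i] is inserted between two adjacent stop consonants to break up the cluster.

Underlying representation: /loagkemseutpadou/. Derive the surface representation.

loagikenseutipazou

Rule 1 (pre-rhotic lowering): no segment meets the environment; /loagkemseutpadou/ is unchanged.
Rule 2 (intervocalic spirantization): /d/ is a stop between vowels /a/ and /o/, so it spirantizes to the fricative [z]. /loagkemseutpadou/ → loagkemseutpazou.
Rule 3 (nasal place assimilation): /m/ precedes the alveolar consonant /s/, so it assimilates in place to [n]. /loagkemseutpazou/ → loagkenseutpazou.
Rule 4 (stop-cluster i-epenthesis): /g/ and /k/ form a stop–stop cluster, so [i] is inserted between them. /t/ and /p/ form a stop–stop cluster, so [i] is inserted between them. /loagkenseutpazou/ → loagikenseutipazou.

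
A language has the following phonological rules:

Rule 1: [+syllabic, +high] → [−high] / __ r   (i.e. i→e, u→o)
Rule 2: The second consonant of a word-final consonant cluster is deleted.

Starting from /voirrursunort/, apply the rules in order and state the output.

Rule 1 (pre-rhotic lowering): /i/ is a high vowel immediately before /r/, so it lowers to [e]. /u/ is a high vowel immediately before /r/, so it lowers to [o]. /voirrursunort/ → voerrorsunort.
Rule 2 (final cluster simplification): /t/ is the second consonant of a word-final cluster /rt/, so it deletes. /voerrorsunort/ → voerrorsunor.

voerrorsunor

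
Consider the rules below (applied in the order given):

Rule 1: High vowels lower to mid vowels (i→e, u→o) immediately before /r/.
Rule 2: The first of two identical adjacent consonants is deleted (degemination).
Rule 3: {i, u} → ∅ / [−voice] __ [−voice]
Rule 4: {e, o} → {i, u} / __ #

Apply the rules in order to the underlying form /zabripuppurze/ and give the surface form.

zabripporzi

Rule 1 (pre-rhotic lowering): /u/ is a high vowel immediately before /r/, so it lowers to [o]. /zabripuppurze/ → zabripupporze.
Rule 2 (degemination): /pp/ is a geminate; the first /p/ deletes. /zabripupporze/ → zabripuporze.
Rule 3 (high vowel syncope): /u/ is a high vowel flanked by voiceless consonants /p/ and /p/, so it deletes. /zabripuporze/ → zabripporze.
Rule 4 (final vowel raising): /e/ is a mid vowel in word-final position, so it raises to [i]. /zabripporze/ → zabripporzi.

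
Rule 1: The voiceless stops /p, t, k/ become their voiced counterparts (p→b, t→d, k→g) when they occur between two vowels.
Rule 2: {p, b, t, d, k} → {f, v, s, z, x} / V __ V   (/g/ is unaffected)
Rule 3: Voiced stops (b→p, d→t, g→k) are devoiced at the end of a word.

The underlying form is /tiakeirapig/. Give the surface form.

tiageiravik

Rule 1 (intervocalic voicing): /k/ is a voiceless stop between vowels /a/ and /e/, so it voices to [g]. /p/ is a voiceless stop between vowels /a/ and /i/, so it voices to [b]. /tiakeirapig/ → tiageirabig.
Rule 2 (intervocalic spirantization): /b/ is a stop between vowels /a/ and /i/, so it spirantizes to the fricative [v]. /tiageirabig/ → tiageiravig.
Rule 3 (final devoicing): /g/ is a voiced stop in word-final position, so it devoices to [k]. /tiageiravig/ → tiageiravik.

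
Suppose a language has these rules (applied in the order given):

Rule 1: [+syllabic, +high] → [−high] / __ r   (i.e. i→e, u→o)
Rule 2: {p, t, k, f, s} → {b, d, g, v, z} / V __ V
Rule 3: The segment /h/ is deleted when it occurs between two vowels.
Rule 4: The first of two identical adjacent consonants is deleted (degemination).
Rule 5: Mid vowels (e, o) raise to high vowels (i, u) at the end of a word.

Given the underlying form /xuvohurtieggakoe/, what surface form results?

Rule 1 (pre-rhotic lowering): /u/ is a high vowel immediately before /r/, so it lowers to [o]. /xuvohurtieggakoe/ → xuvohortieggakoe.
Rule 2 (intervocalic voicing): /k/ is a voiceless obstruent between vowels /a/ and /o/, so it voices to [g]. /xuvohortieggakoe/ → xuvohortieggagoe.
Rule 3 (intervocalic h-deletion): /h/ occurs between vowels /o/ and /o/, so it deletes. /xuvohortieggagoe/ → xuvoortieggagoe.
Rule 4 (degemination): /gg/ is a geminate; the first /g/ deletes. /xuvoortieggagoe/ → xuvoortiegagoe.
Rule 5 (final vowel raising): /e/ is a mid vowel in word-final position, so it raises to [i]. /xuvoortiegagoe/ → xuvoortiegagoi.

xuvoortiegagoi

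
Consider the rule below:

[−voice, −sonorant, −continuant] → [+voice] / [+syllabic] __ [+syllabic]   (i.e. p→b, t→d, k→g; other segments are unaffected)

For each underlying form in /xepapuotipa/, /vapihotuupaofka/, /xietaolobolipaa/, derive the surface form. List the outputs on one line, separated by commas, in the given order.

/xepapuotipa/: /p/ is a voiceless stop between vowels /e/ and /a/, so it voices to [b]. /p/ is a voiceless stop between vowels /a/ and /u/, so it voices to [b]. /t/ is a voiceless stop between vowels /o/ and /i/, so it voices to [d]. /p/ is a voiceless stop between vowels /i/ and /a/, so it voices to [b]. → [xebabuodiba].
/vapihotuupaofka/: /p/ is a voiceless stop between vowels /a/ and /i/, so it voices to [b]. /t/ is a voiceless stop between vowels /o/ and /u/, so it voices to [d]. /p/ is a voiceless stop between vowels /u/ and /a/, so it voices to [b]. → [vabihoduubaofka].
/xietaolobolipaa/: /t/ is a voiceless stop between vowels /e/ and /a/, so it voices to [d]. /p/ is a voiceless stop between vowels /i/ and /a/, so it voices to [b]. → [xiedaolobolibaa].

xebabuodiba, vabihoduubaofka, xiedaolobolibaa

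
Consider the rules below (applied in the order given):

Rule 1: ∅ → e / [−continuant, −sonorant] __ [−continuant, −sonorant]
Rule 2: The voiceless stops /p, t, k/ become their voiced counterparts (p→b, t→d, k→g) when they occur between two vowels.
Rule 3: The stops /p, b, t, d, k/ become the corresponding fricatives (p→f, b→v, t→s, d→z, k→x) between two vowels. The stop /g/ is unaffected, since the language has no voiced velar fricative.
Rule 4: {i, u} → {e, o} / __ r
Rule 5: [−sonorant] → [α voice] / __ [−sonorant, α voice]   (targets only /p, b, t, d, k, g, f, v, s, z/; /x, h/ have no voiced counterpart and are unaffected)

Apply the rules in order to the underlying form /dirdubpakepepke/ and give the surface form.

derduvevagevevege

Rule 1 (stop-cluster e-epenthesis): /b/ and /p/ form a stop–stop cluster, so [e] is inserted between them. /p/ and /k/ form a stop–stop cluster, so [e] is inserted between them. /dirdubpakepepke/ → dirdubepakepepeke.
Rule 2 (intervocalic voicing): /p/ is a voiceless stop between vowels /e/ and /a/, so it voices to [b]. /k/ is a voiceless stop between vowels /a/ and /e/, so it voices to [g]. /p/ is a voiceless stop between vowels /e/ and /e/, so it voices to [b]. /p/ is a voiceless stop between vowels /e/ and /e/, so it voices to [b]. /k/ is a voiceless stop between vowels /e/ and /e/, so it voices to [g]. /dirdubepakepepeke/ → dirdubebagebebege.
Rule 3 (intervocalic spirantization): /b/ is a stop between vowels /u/ and /e/, so it spirantizes to the fricative [v]. /b/ is a stop between vowels /e/ and /a/, so it spirantizes to the fricative [v]. /b/ is a stop between vowels /e/ and /e/, so it spirantizes to the fricative [v]. /b/ is a stop between vowels /e/ and /e/, so it spirantizes to the fricative [v]. /dirdubebagebebege/ → dirduvevagevevege.
Rule 4 (pre-rhotic lowering): /i/ is a high vowel immediately before /r/, so it lowers to [e]. /dirduvevagevevege/ → derduvevagevevege.
Rule 5 (regressive voicing assimilation): no segment meets the environment; /derduvevagevevege/ is unchanged.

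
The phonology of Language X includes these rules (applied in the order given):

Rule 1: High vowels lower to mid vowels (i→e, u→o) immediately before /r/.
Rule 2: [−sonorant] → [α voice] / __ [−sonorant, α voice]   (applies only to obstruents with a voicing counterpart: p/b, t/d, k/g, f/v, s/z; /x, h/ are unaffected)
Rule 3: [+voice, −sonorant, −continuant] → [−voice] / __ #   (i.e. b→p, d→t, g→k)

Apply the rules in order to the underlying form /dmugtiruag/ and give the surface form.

dmukteruak

Rule 1 (pre-rhotic lowering): /i/ is a high vowel immediately before /r/, so it lowers to [e]. /dmugtiruag/ → dmugteruag.
Rule 2 (regressive voicing assimilation): /g/ precedes the voiceless obstruent /t/, so it devoices to [k] by assimilation. /dmugteruag/ → dmukteruag.
Rule 3 (final devoicing): /g/ is a voiced stop in word-final position, so it devoices to [k]. /dmukteruag/ → dmukteruak.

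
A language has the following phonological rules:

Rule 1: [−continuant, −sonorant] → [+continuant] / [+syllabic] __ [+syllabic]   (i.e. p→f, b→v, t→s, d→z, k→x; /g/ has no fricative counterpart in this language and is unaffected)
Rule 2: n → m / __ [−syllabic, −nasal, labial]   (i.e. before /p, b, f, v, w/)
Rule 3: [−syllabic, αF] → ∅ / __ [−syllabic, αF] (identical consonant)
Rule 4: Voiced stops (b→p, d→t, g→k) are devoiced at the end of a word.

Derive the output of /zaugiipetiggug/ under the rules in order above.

Rule 1 (intervocalic spirantization): /p/ is a stop between vowels /i/ and /e/, so it spirantizes to the fricative [f]. /t/ is a stop between vowels /e/ and /i/, so it spirantizes to the fricative [s]. /zaugiipetiggug/ → zaugiifesiggug.
Rule 2 (nasal place assimilation): no segment meets the environment; /zaugiifesiggug/ is unchanged.
Rule 3 (degemination): /gg/ is a geminate; the first /g/ deletes. /zaugiifesiggug/ → zaugiifesigug.
Rule 4 (final devoicing): /g/ is a voiced stop in word-final position, so it devoices to [k]. /zaugiifesigug/ → zaugiifesiguk.

zaugiifesiguk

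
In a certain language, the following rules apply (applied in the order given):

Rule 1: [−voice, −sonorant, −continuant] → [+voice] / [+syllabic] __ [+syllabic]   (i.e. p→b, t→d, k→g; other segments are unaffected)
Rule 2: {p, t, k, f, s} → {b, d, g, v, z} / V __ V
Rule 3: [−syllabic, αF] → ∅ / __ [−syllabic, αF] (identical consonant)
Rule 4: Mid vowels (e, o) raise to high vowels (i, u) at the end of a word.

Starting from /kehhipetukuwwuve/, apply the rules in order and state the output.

kehibeduguwuvi

Rule 1 (intervocalic voicing): /p/ is a voiceless stop between vowels /i/ and /e/, so it voices to [b]. /t/ is a voiceless stop between vowels /e/ and /u/, so it voices to [d]. /k/ is a voiceless stop between vowels /u/ and /u/, so it voices to [g]. /kehhipetukuwwuve/ → kehhibeduguwwuve.
Rule 2 (intervocalic voicing): no segment meets the environment; /kehhibeduguwwuve/ is unchanged.
Rule 3 (degemination): /hh/ is a geminate; the first /h/ deletes. /ww/ is a geminate; the first /w/ deletes. /kehhibeduguwwuve/ → kehibeduguwuve.
Rule 4 (final vowel raising): /e/ is a mid vowel in word-final position, so it raises to [i]. /kehibeduguwuve/ → kehibeduguwuvi.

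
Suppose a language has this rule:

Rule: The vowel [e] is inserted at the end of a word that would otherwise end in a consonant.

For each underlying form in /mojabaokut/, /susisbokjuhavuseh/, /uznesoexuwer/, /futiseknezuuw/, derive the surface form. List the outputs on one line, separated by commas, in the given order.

/mojabaokut/: the form ends in the consonant /t/, so [e] is inserted word-finally. → [mojabaokute].
/susisbokjuhavuseh/: the form ends in the consonant /h/, so [e] is inserted word-finally. → [susisbokjuhavusehe].
/uznesoexuwer/: the form ends in the consonant /r/, so [e] is inserted word-finally. → [uznesoexuwere].
/futiseknezuuw/: the form ends in the consonant /w/, so [e] is inserted word-finally. → [futiseknezuuwe].

mojabaokute, susisbokjuhavusehe, uznesoexuwere, futiseknezuuwe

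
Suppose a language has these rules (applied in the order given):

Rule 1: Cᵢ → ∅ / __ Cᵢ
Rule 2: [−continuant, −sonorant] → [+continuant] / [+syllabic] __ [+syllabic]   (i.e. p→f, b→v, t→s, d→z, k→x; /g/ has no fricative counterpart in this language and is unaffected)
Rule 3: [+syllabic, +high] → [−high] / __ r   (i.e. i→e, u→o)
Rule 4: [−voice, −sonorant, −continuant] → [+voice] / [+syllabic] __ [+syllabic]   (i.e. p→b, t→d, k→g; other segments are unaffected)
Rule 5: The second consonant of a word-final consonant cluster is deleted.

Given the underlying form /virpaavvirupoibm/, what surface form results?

Rule 1 (degemination): /vv/ is a geminate; the first /v/ deletes. /virpaavvirupoibm/ → virpaavirupoibm.
Rule 2 (intervocalic spirantization): /p/ is a stop between vowels /u/ and /o/, so it spirantizes to the fricative [f]. /virpaavirupoibm/ → virpaavirufoibm.
Rule 3 (pre-rhotic lowering): /i/ is a high vowel immediately before /r/, so it lowers to [e]. /i/ is a high vowel immediately before /r/, so it lowers to [e]. /virpaavirufoibm/ → verpaaverufoibm.
Rule 4 (intervocalic voicing): no segment meets the environment; /verpaaverufoibm/ is unchanged.
Rule 5 (final cluster simplification): /m/ is the second consonant of a word-final cluster /bm/, so it deletes. /verpaaverufoibm/ → verpaaverufoib.

verpaaverufoib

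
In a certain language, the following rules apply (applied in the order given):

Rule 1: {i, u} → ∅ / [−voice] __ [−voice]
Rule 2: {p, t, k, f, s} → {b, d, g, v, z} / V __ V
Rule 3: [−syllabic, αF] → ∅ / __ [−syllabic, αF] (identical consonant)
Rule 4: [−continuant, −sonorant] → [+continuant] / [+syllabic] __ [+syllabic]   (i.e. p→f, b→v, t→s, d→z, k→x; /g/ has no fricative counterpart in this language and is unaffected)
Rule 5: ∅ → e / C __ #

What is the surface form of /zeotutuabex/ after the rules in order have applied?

Rule 1 (high vowel syncope): /u/ is a high vowel flanked by voiceless consonants /t/ and /t/, so it deletes. /zeotutuabex/ → zeottuabex.
Rule 2 (intervocalic voicing): no segment meets the environment; /zeottuabex/ is unchanged.
Rule 3 (degemination): /tt/ is a geminate; the first /t/ deletes. /zeottuabex/ → zeotuabex.
Rule 4 (intervocalic spirantization): /t/ is a stop between vowels /o/ and /u/, so it spirantizes to the fricative [s]. /b/ is a stop between vowels /a/ and /e/, so it spirantizes to the fricative [v]. /zeotuabex/ → zeosuavex.
Rule 5 (final e-epenthesis): the form ends in the consonant /x/, so [e] is inserted word-finally. /zeosuavex/ → zeosuavexe.

zeosuavexe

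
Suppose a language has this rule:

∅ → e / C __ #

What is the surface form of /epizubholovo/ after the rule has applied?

epizubholovo

No segment of /epizubholovo/ meets the structural description of the rule, so the form surfaces unchanged.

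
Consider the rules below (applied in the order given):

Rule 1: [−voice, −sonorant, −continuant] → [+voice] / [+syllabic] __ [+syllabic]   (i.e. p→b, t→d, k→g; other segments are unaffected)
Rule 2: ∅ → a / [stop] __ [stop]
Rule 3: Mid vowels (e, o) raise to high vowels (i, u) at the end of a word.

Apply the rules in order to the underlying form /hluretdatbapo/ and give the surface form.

Rule 1 (intervocalic voicing): /p/ is a voiceless stop between vowels /a/ and /o/, so it voices to [b]. /hluretdatbapo/ → hluretdatbabo.
Rule 2 (stop-cluster a-epenthesis): /t/ and /d/ form a stop–stop cluster, so [a] is inserted between them. /t/ and /b/ form a stop–stop cluster, so [a] is inserted between them. /hluretdatbabo/ → hluretadatababo.
Rule 3 (final vowel raising): /o/ is a mid vowel in word-final position, so it raises to [u]. /hluretadatababo/ → hluretadatababu.

hluretadatababu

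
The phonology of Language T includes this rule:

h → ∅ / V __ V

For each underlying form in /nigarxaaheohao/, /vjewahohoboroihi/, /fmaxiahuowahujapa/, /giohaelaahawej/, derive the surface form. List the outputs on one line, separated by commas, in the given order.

/nigarxaaheohao/: /h/ occurs between vowels /a/ and /e/, so it deletes. /h/ occurs between vowels /o/ and /a/, so it deletes. → [nigarxaaeoao].
/vjewahohoboroihi/: /h/ occurs between vowels /a/ and /o/, so it deletes. /h/ occurs between vowels /o/ and /o/, so it deletes. /h/ occurs between vowels /i/ and /i/, so it deletes. → [vjewaooboroii].
/fmaxiahuowahujapa/: /h/ occurs between vowels /a/ and /u/, so it deletes. /h/ occurs between vowels /a/ and /u/, so it deletes. → [fmaxiauowaujapa].
/giohaelaahawej/: /h/ occurs between vowels /o/ and /a/, so it deletes. /h/ occurs between vowels /a/ and /a/, so it deletes. → [gioaelaaawej].

nigarxaaeoao, vjewaooboroii, fmaxiauowaujapa, gioaelaaawej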